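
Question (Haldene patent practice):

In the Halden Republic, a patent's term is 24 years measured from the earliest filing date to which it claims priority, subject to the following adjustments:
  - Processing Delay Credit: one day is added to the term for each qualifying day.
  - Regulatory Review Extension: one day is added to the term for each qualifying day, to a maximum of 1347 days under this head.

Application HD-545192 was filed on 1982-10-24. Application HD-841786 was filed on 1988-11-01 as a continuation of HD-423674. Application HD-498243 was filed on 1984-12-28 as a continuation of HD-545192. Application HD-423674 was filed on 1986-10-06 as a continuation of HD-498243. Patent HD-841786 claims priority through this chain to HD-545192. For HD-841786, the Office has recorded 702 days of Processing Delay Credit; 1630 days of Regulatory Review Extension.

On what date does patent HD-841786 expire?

Earliest priority filing: 24 October 1982.
Base term: 24 October 1982 + 24 years → 24 October 2006.
Processing Delay Credit: +702 days → 25 September 2008.
Regulatory Review Extension: 1630 days claimed exceeds the 1347-day cap, so +1347 days → 3 June 2012.

2012-06-03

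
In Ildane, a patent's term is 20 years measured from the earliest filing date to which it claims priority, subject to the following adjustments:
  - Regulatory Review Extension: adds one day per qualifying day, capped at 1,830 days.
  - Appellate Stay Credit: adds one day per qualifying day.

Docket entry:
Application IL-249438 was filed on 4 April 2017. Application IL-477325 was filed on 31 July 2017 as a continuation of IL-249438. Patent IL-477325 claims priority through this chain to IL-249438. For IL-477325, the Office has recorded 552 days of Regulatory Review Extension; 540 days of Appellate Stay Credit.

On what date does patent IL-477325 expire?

March 31, 2040

Earliest priority filing: 4 April 2017.
Base term: 4 April 2017 + 20 years → 4 April 2037.
Regulatory Review Extension: 552 days (within the 1830-day cap) → +552 days → 8 October 2038.
Appellate Stay Credit: +540 days → 31 March 2040.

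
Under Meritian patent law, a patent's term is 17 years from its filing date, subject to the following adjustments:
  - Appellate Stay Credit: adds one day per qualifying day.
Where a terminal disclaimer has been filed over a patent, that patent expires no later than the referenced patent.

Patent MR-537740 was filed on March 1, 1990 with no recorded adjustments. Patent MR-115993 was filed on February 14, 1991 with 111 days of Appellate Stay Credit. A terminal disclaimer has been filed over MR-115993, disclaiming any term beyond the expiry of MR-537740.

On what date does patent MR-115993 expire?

2007-03-01

Natural term of MR-115993:
  Base: filing + 17 years → 14 February 2008.
  Appellate Stay Credit: +111 days → 4 June 2008.
Expiry of referenced patent MR-537740:
  Base: filing + 17 years → 1 March 2007.
Terminal disclaimer: MR-115993 expires on the earlier of 4 June 2008 and 1 March 2007.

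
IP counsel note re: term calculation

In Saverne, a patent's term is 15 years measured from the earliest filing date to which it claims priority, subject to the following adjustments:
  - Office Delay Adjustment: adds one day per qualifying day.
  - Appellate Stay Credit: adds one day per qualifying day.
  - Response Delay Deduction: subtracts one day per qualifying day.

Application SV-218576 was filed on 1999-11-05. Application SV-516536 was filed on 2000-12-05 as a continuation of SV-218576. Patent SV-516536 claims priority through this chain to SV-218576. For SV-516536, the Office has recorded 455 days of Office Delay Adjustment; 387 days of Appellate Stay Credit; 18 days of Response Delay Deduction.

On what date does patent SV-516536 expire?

2017-02-06

Earliest priority filing: 5 November 1999.
Base term: 5 November 1999 + 15 years → 5 November 2014.
Office Delay Adjustment: +455 days → 3 February 2016.
Appellate Stay Credit: +387 days → 24 February 2017.
Response Delay Deduction: −18 days → 6 February 2017.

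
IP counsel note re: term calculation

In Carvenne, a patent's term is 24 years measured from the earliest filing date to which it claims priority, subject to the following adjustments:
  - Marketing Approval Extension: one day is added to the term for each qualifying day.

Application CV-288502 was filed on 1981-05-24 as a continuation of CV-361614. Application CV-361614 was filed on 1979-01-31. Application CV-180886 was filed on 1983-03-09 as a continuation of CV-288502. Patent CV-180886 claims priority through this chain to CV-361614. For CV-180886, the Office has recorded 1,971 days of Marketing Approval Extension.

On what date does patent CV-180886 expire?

Earliest priority filing: 31 January 1979.
Base term: 31 January 1979 + 24 years → 31 January 2003.
Marketing Approval Extension: +1971 days → 24 June 2008.

June 24, 2008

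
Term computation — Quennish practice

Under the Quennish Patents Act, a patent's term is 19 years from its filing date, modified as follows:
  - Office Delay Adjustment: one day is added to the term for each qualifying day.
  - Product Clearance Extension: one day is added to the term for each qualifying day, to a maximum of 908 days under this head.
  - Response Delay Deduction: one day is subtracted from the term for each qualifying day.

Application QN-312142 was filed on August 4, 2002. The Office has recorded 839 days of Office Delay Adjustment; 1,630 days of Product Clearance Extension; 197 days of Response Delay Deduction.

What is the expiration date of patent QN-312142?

November 1, 2025

Base term: filing date + 19 years → 4 August 2021.
Office Delay Adjustment: +839 days → 21 November 2023.
Product Clearance Extension: 1630 days claimed exceeds the 908-day cap, so +908 days → 17 May 2026.
Response Delay Deduction: −197 days → 1 November 2025.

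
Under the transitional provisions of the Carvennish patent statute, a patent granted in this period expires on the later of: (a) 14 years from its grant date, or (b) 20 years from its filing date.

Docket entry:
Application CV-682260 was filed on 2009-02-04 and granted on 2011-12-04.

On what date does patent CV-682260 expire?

February 4, 2029

(a) grant + 14 years → 4 December 2025.
(b) filing + 20 years → 4 February 2029.
Later of the two: 4 February 2029.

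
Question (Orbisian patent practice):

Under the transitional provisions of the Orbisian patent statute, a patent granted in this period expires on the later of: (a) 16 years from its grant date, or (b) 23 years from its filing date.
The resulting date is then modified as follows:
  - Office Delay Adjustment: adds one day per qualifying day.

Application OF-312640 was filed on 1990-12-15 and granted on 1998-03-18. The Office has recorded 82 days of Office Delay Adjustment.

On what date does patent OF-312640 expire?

2014-06-08

(a) grant + 16 years → 18 March 2014.
(b) filing + 23 years → 15 December 2013.
Later of the two: 18 March 2014.
Office Delay Adjustment: +82 days → 8 June 2014.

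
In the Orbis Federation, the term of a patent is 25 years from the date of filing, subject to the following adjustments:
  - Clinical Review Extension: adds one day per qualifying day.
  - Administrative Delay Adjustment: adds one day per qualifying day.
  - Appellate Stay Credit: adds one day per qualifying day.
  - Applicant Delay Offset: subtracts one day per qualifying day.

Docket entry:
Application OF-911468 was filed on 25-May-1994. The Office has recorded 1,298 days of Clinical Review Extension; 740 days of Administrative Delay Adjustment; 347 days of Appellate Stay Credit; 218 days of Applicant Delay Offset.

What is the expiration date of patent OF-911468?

April 30, 2025

Base term: filing date + 25 years → 25 May 2019.
Clinical Review Extension: +1298 days → 13 December 2022.
Administrative Delay Adjustment: +740 days → 22 December 2024.
Appellate Stay Credit: +347 days → 4 December 2025.
Applicant Delay Offset: −218 days → 30 April 2025.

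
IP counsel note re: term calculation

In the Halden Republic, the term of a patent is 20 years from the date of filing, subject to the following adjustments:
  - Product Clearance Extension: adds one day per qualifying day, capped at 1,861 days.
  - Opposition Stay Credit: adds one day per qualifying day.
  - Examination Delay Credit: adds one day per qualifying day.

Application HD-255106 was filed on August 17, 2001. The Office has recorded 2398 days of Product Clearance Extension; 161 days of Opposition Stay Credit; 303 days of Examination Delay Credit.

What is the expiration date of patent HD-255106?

2027-12-29

Base term: filing date + 20 years → 17 August 2021.
Product Clearance Extension: 2398 days claimed exceeds the 1861-day cap, so +1861 days → 21 September 2026.
Opposition Stay Credit: +161 days → 1 March 2027.
Examination Delay Credit: +303 days → 29 December 2027.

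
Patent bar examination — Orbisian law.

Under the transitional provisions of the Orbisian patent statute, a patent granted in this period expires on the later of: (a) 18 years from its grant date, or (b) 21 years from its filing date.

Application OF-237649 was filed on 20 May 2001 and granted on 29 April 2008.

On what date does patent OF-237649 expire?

(a) grant + 18 years → 29 April 2026.
(b) filing + 21 years → 20 May 2022.
Later of the two: 29 April 2026.

2026-04-29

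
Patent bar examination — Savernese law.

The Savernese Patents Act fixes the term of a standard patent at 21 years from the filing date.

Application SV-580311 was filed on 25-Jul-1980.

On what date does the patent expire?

July 25, 2001

Filing date + 21 years → 25 July 2001.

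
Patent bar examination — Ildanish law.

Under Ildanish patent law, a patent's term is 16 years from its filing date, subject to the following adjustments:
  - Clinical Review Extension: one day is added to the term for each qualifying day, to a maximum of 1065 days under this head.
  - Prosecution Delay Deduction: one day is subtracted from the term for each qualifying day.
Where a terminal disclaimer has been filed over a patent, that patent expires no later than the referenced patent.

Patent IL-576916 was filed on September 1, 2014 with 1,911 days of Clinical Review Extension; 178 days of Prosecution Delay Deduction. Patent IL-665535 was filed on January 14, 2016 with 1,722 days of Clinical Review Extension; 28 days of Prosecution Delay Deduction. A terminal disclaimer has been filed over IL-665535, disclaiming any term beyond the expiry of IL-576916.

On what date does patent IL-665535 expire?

Natural term of IL-665535:
  Base: filing + 16 years → 14 January 2032.
  Clinical Review Extension: 1722 days claimed exceeds the 1065-day cap, so +1065 days → 14 December 2034.
  Prosecution Delay Deduction: −28 days → 16 November 2034.
Expiry of referenced patent IL-576916:
  Base: filing + 16 years → 1 September 2030.
  Clinical Review Extension: 1911 days claimed exceeds the 1065-day cap, so +1065 days → 1 August 2033.
  Prosecution Delay Deduction: −178 days → 4 February 2033.
Terminal disclaimer: IL-665535 expires on the earlier of 16 November 2034 and 4 February 2033.

2033-02-04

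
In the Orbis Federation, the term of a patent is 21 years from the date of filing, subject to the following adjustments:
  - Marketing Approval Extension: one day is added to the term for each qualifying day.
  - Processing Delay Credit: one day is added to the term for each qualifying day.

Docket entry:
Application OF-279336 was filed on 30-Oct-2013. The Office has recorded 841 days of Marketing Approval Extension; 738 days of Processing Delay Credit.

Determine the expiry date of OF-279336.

Base term: filing date + 21 years → 30 October 2034.
Marketing Approval Extension: +841 days → 17 February 2037.
Processing Delay Credit: +738 days → 25 February 2039.

2039-02-25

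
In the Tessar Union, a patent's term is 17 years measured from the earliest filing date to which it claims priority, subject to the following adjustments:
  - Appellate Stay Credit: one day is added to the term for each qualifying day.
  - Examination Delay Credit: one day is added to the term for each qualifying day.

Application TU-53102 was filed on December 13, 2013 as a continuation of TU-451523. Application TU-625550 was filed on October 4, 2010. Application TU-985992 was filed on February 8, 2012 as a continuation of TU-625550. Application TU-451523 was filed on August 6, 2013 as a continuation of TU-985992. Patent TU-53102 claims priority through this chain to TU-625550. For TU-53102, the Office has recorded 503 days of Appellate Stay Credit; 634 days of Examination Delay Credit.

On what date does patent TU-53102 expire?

Earliest priority filing: 4 October 2010.
Base term: 4 October 2010 + 17 years → 4 October 2027.
Appellate Stay Credit: +503 days → 18 February 2029.
Examination Delay Credit: +634 days → 14 November 2030.

November 14, 2030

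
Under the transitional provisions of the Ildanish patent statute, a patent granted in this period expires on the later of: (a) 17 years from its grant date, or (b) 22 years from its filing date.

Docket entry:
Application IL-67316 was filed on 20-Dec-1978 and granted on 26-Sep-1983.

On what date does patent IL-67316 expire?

December 20, 2000

(a) grant + 17 years → 26 September 2000.
(b) filing + 22 years → 20 December 2000.
Later of the two: 20 December 2000.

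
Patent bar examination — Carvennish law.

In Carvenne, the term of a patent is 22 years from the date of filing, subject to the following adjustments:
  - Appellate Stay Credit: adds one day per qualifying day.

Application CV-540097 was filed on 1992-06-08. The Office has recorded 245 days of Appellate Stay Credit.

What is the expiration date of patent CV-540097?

Base term: filing date + 22 years → 8 June 2014.
Appellate Stay Credit: +245 days → 8 February 2015.

2015-02-08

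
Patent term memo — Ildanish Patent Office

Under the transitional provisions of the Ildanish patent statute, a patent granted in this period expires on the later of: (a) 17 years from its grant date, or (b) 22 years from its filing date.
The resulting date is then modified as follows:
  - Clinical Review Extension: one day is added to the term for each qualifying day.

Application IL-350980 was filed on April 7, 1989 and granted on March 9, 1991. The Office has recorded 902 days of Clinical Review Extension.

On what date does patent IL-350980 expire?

(a) grant + 17 years → 9 March 2008.
(b) filing + 22 years → 7 April 2011.
Later of the two: 7 April 2011.
Clinical Review Extension: +902 days → 25 September 2013.

September 25, 2013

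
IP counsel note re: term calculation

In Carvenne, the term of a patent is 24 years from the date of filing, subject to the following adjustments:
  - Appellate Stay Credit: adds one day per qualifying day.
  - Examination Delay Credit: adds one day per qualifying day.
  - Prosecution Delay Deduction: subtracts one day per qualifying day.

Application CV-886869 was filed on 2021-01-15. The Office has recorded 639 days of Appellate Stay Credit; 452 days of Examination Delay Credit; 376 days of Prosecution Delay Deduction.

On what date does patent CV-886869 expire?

2046-12-31

Base term: filing date + 24 years → 15 January 2045.
Appellate Stay Credit: +639 days → 16 October 2046.
Examination Delay Credit: +452 days → 11 January 2048.
Prosecution Delay Deduction: −376 days → 31 December 2046.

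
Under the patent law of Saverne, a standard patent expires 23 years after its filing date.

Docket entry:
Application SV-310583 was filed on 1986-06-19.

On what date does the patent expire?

June 19, 2009

Filing date + 23 years → 19 June 2009.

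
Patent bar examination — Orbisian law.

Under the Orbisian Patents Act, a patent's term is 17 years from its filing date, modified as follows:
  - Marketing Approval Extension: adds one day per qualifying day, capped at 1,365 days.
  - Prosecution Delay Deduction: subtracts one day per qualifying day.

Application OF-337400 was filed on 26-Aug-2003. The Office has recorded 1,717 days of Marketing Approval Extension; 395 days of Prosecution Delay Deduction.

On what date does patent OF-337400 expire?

Base term: filing date + 17 years → 26 August 2020.
Marketing Approval Extension: 1717 days claimed exceeds the 1365-day cap, so +1365 days → 22 May 2024.
Prosecution Delay Deduction: −395 days → 23 April 2023.

2023-04-23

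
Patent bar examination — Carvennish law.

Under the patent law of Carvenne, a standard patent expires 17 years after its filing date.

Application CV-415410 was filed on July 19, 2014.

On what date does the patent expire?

July 19, 2031

Filing date + 17 years → 19 July 2031.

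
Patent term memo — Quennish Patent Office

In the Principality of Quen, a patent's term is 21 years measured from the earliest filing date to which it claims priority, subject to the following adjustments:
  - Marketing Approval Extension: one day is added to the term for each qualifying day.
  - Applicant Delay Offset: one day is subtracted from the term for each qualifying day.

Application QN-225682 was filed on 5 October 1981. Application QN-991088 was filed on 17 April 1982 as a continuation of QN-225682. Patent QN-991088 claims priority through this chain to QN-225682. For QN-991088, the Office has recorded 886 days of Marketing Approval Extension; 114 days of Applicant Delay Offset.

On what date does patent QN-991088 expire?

2004-11-15

Earliest priority filing: 5 October 1981.
Base term: 5 October 1981 + 21 years → 5 October 2002.
Marketing Approval Extension: +886 days → 9 March 2005.
Applicant Delay Offset: −114 days → 15 November 2004.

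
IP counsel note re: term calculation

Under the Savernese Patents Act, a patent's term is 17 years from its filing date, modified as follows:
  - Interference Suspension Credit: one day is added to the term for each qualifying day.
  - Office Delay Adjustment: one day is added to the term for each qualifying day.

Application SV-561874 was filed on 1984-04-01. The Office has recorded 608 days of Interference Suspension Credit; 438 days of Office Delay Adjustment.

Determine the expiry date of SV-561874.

Base term: filing date + 17 years → 1 April 2001.
Interference Suspension Credit: +608 days → 30 November 2002.
Office Delay Adjustment: +438 days → 11 February 2004.

February 11, 2004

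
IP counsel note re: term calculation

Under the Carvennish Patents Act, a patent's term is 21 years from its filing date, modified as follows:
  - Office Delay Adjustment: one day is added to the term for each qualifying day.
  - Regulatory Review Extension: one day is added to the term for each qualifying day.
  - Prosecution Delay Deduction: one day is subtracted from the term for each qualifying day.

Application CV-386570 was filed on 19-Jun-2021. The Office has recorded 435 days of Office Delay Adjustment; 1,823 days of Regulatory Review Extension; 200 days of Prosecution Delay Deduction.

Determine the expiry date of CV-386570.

2048-02-06

Base term: filing date + 21 years → 19 June 2042.
Office Delay Adjustment: +435 days → 28 August 2043.
Regulatory Review Extension: +1823 days → 24 August 2048.
Prosecution Delay Deduction: −200 days → 6 February 2048.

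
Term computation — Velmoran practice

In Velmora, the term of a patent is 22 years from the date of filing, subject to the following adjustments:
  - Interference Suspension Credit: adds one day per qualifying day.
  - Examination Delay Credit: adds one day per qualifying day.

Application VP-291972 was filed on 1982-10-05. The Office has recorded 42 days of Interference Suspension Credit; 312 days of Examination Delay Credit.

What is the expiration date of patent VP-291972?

September 24, 2005

Base term: filing date + 22 years → 5 October 2004.
Interference Suspension Credit: +42 days → 16 November 2004.
Examination Delay Credit: +312 days → 24 September 2005.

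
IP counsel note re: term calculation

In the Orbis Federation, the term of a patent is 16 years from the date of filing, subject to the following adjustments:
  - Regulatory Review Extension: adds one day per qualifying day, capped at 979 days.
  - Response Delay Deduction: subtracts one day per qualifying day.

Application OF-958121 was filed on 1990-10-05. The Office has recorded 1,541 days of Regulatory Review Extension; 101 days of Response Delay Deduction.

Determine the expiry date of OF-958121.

Base term: filing date + 16 years → 5 October 2006.
Regulatory Review Extension: 1541 days claimed exceeds the 979-day cap, so +979 days → 10 June 2009.
Response Delay Deduction: −101 days → 1 March 2009.

March 1, 2009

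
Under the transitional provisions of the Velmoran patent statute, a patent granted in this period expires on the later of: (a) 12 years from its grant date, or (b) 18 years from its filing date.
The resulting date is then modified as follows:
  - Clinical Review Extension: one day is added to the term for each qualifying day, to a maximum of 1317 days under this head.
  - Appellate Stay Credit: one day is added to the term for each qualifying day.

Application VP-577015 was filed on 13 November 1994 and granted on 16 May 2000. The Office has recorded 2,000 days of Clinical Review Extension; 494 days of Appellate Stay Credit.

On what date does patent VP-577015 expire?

(a) grant + 12 years → 16 May 2012.
(b) filing + 18 years → 13 November 2012.
Later of the two: 13 November 2012.
Clinical Review Extension: 2000 days claimed exceeds the 1317-day cap, so +1317 days → 22 June 2016.
Appellate Stay Credit: +494 days → 29 October 2017.

October 29, 2017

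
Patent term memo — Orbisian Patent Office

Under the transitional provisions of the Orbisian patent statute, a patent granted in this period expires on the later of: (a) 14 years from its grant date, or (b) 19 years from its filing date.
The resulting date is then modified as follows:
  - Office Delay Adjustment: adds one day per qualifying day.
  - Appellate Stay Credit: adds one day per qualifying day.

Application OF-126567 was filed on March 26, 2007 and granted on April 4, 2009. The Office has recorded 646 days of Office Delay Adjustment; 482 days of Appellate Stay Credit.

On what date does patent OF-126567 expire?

(a) grant + 14 years → 4 April 2023.
(b) filing + 19 years → 26 March 2026.
Later of the two: 26 March 2026.
Office Delay Adjustment: +646 days → 1 January 2028.
Appellate Stay Credit: +482 days → 27 April 2029.

April 27, 2029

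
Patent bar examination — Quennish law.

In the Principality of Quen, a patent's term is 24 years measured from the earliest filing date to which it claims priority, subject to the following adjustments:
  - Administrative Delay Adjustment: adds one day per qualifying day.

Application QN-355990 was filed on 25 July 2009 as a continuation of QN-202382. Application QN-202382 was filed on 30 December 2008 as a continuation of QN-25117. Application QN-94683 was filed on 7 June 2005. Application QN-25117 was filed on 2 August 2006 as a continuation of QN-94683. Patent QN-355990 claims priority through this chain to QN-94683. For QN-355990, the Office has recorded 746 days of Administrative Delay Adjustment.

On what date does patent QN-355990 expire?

June 23, 2031

Earliest priority filing: 7 June 2005.
Base term: 7 June 2005 + 24 years → 7 June 2029.
Administrative Delay Adjustment: +746 days → 23 June 2031.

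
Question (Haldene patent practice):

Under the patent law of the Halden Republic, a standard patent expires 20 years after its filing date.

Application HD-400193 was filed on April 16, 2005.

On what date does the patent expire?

2025-04-16

Filing date + 20 years → 16 April 2025.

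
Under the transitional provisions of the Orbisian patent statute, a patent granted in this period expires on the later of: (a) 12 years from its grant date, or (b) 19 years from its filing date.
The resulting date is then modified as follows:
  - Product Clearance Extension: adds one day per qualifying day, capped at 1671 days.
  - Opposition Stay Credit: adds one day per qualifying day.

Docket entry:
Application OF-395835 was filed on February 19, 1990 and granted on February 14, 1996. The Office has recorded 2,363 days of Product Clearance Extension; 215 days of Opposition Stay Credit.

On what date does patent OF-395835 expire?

(a) grant + 12 years → 14 February 2008.
(b) filing + 19 years → 19 February 2009.
Later of the two: 19 February 2009.
Product Clearance Extension: 2363 days claimed exceeds the 1671-day cap, so +1671 days → 17 September 2013.
Opposition Stay Credit: +215 days → 20 April 2014.

2014-04-20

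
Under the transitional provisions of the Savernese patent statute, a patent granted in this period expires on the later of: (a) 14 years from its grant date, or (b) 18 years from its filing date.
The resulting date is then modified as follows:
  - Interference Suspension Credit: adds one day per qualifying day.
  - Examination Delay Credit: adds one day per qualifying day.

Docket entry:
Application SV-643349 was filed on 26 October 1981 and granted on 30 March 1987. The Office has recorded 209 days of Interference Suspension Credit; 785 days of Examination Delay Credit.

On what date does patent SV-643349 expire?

(a) grant + 14 years → 30 March 2001.
(b) filing + 18 years → 26 October 1999.
Later of the two: 30 March 2001.
Interference Suspension Credit: +209 days → 25 October 2001.
Examination Delay Credit: +785 days → 19 December 2003.

2003-12-19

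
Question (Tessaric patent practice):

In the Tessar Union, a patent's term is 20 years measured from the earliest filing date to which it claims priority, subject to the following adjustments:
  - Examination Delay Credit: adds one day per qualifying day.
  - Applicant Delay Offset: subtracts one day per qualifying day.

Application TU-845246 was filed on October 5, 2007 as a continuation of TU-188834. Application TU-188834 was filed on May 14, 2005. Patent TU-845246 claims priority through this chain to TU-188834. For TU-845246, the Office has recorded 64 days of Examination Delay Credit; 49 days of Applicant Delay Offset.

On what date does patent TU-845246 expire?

May 29, 2025

Earliest priority filing: 14 May 2005.
Base term: 14 May 2005 + 20 years → 14 May 2025.
Examination Delay Credit: +64 days → 17 July 2025.
Applicant Delay Offset: −49 days → 29 May 2025.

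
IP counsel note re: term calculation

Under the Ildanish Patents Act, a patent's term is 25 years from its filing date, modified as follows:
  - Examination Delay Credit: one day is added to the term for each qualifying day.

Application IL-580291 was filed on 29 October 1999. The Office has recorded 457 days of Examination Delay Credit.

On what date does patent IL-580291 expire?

Base term: filing date + 25 years → 29 October 2024.
Examination Delay Credit: +457 days → 29 January 2026.

January 29, 2026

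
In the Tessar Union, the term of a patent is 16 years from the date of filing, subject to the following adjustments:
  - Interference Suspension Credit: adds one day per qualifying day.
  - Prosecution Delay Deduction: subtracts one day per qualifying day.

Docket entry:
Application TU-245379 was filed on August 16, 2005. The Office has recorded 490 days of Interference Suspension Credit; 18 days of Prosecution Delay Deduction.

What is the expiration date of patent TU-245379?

Base term: filing date + 16 years → 16 August 2021.
Interference Suspension Credit: +490 days → 19 December 2022.
Prosecution Delay Deduction: −18 days → 1 December 2022.

December 1, 2022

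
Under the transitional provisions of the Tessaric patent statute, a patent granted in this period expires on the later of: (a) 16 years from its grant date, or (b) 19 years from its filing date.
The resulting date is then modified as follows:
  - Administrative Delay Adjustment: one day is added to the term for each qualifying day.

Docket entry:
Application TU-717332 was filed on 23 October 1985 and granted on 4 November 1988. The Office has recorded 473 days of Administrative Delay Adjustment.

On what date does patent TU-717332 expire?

(a) grant + 16 years → 4 November 2004.
(b) filing + 19 years → 23 October 2004.
Later of the two: 4 November 2004.
Administrative Delay Adjustment: +473 days → 20 February 2006.

2006-02-20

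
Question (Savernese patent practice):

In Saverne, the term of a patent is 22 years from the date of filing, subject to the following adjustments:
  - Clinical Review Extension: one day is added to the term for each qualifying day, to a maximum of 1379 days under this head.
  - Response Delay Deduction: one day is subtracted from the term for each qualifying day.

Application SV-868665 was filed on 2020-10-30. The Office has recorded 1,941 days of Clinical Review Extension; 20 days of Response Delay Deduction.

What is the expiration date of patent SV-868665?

2046-07-20

Base term: filing date + 22 years → 30 October 2042.
Clinical Review Extension: 1941 days claimed exceeds the 1379-day cap, so +1379 days → 9 August 2046.
Response Delay Deduction: −20 days → 20 July 2046.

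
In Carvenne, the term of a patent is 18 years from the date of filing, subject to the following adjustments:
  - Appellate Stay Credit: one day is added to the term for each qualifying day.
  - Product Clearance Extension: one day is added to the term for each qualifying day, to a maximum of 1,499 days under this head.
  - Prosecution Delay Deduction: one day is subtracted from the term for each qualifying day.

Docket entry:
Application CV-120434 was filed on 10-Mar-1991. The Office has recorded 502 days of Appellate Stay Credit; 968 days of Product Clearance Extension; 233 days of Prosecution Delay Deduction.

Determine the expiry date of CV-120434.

July 29, 2012

Base term: filing date + 18 years → 10 March 2009.
Appellate Stay Credit: +502 days → 25 July 2010.
Product Clearance Extension: 968 days (within the 1499-day cap) → +968 days → 19 March 2013.
Prosecution Delay Deduction: −233 days → 29 July 2012.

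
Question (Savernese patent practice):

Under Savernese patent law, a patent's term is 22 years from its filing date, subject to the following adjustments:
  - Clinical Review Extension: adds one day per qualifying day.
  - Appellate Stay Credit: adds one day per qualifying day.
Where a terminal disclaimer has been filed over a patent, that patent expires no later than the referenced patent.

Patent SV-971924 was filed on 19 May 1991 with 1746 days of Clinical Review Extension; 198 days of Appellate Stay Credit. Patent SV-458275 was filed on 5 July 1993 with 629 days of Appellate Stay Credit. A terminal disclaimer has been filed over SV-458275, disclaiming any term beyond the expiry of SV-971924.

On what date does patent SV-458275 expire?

Natural term of SV-458275:
  Base: filing + 22 years → 5 July 2015.
  Appellate Stay Credit: +629 days → 25 March 2017.
Expiry of referenced patent SV-971924:
  Base: filing + 22 years → 19 May 2013.
  Clinical Review Extension: +1746 days → 28 February 2018.
  Appellate Stay Credit: +198 days → 14 September 2018.
Terminal disclaimer: SV-458275 expires on the earlier of 25 March 2017 and 14 September 2018.

March 25, 2017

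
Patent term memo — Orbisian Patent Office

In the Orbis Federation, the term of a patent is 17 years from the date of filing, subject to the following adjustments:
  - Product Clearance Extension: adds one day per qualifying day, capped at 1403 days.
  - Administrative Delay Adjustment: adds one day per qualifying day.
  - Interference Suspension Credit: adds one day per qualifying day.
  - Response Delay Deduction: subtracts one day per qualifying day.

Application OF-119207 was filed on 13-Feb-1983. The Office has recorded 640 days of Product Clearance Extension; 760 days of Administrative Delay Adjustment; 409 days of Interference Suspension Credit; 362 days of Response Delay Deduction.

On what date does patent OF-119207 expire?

January 30, 2004

Base term: filing date + 17 years → 13 February 2000.
Product Clearance Extension: 640 days (within the 1403-day cap) → +640 days → 14 November 2001.
Administrative Delay Adjustment: +760 days → 14 December 2003.
Interference Suspension Credit: +409 days → 26 January 2005.
Response Delay Deduction: −362 days → 30 January 2004.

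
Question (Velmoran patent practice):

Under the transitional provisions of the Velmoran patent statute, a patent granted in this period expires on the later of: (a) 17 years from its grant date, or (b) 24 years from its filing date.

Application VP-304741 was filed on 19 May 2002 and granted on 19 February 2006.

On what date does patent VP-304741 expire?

(a) grant + 17 years → 19 February 2023.
(b) filing + 24 years → 19 May 2026.
Later of the two: 19 May 2026.

May 19, 2026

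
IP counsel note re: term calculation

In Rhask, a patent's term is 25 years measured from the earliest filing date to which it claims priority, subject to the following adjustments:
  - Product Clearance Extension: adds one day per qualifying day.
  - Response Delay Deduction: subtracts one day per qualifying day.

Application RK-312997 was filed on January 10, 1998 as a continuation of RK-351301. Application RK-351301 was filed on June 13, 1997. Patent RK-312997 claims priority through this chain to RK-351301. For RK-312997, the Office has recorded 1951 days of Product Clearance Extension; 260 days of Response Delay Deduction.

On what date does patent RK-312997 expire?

Earliest priority filing: 13 June 1997.
Base term: 13 June 1997 + 25 years → 13 June 2022.
Product Clearance Extension: +1951 days → 16 October 2027.
Response Delay Deduction: −260 days → 29 January 2027.

2027-01-29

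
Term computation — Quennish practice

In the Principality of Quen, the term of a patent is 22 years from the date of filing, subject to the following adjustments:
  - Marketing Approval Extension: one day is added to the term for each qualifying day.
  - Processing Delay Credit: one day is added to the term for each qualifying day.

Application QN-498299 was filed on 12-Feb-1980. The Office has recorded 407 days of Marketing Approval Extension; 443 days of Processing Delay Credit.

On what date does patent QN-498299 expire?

Base term: filing date + 22 years → 12 February 2002.
Marketing Approval Extension: +407 days → 26 March 2003.
Processing Delay Credit: +443 days → 11 June 2004.

June 11, 2004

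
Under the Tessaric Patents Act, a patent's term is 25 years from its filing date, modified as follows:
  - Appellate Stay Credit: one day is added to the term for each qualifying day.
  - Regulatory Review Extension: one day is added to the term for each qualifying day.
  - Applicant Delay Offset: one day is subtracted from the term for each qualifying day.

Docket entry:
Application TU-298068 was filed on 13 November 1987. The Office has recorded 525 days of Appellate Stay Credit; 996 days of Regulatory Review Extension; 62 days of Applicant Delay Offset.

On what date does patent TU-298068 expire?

November 11, 2016

Base term: filing date + 25 years → 13 November 2012.
Appellate Stay Credit: +525 days → 22 April 2014.
Regulatory Review Extension: +996 days → 12 January 2017.
Applicant Delay Offset: −62 days → 11 November 2016.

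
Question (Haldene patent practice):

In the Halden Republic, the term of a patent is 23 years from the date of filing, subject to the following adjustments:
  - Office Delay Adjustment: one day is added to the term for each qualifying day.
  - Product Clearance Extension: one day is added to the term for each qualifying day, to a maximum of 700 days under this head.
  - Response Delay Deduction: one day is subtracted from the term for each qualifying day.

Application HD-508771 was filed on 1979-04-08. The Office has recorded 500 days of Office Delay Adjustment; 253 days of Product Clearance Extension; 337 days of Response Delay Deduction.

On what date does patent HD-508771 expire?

May 29, 2003

Base term: filing date + 23 years → 8 April 2002.
Office Delay Adjustment: +500 days → 21 August 2003.
Product Clearance Extension: 253 days (within the 700-day cap) → +253 days → 30 April 2004.
Response Delay Deduction: −337 days → 29 May 2003.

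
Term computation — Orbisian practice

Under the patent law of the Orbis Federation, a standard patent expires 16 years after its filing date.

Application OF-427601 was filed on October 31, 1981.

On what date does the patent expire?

October 31, 1997

Filing date + 16 years → 31 October 1997.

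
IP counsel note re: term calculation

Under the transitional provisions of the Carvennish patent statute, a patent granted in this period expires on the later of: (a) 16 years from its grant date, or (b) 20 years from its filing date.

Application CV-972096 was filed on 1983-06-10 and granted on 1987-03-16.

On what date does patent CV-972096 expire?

2003-06-10

(a) grant + 16 years → 16 March 2003.
(b) filing + 20 years → 10 June 2003.
Later of the two: 10 June 2003.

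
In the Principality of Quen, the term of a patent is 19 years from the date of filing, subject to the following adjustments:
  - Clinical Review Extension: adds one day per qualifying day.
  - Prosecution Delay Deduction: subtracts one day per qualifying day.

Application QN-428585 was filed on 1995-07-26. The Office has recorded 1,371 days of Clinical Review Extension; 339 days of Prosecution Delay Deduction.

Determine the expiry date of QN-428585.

Base term: filing date + 19 years → 26 July 2014.
Clinical Review Extension: +1371 days → 27 April 2018.
Prosecution Delay Deduction: −339 days → 23 May 2017.

May 23, 2017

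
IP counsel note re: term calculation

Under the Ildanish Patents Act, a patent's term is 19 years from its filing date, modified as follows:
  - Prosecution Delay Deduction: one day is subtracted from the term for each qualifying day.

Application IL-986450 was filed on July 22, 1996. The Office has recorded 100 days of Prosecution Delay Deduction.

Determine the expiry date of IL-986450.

2015-04-13

Base term: filing date + 19 years → 22 July 2015.
Prosecution Delay Deduction: −100 days → 13 April 2015.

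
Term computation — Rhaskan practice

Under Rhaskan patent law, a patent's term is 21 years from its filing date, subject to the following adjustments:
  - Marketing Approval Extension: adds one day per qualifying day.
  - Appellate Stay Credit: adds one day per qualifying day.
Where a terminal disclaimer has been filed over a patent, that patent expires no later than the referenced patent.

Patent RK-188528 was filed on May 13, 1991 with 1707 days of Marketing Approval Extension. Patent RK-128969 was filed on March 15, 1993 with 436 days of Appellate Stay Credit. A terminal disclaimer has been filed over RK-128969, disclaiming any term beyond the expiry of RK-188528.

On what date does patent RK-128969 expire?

2015-05-25

Natural term of RK-128969:
  Base: filing + 21 years → 15 March 2014.
  Appellate Stay Credit: +436 days → 25 May 2015.
Expiry of referenced patent RK-188528:
  Base: filing + 21 years → 13 May 2012.
  Marketing Approval Extension: +1707 days → 14 January 2017.
Terminal disclaimer: RK-128969 expires on the earlier of 25 May 2015 and 14 January 2017.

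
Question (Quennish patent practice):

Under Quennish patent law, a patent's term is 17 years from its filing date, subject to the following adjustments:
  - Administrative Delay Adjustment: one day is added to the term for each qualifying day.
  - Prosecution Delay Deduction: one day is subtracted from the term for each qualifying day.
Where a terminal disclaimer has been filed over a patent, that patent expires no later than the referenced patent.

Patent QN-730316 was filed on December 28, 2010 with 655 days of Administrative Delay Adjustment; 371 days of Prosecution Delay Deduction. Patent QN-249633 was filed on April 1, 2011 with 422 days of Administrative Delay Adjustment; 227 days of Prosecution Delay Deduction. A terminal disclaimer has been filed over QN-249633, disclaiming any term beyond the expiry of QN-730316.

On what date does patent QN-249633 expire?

Natural term of QN-249633:
  Base: filing + 17 years → 1 April 2028.
  Administrative Delay Adjustment: +422 days → 28 May 2029.
  Prosecution Delay Deduction: −227 days → 13 October 2028.
Expiry of referenced patent QN-730316:
  Base: filing + 17 years → 28 December 2027.
  Administrative Delay Adjustment: +655 days → 13 October 2029.
  Prosecution Delay Deduction: −371 days → 7 October 2028.
Terminal disclaimer: QN-249633 expires on the earlier of 13 October 2028 and 7 October 2028.

2028-10-07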